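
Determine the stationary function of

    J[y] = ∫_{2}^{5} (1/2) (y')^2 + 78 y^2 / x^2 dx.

The Lagrangian is L = (1/2) (y')^2 + 78 y^2 / x^2.
Compute ∂L/∂y = 156y/x^2, ∂L/∂y' = y'.
The Euler-Lagrange equation d/dx(∂L/∂y') − ∂L/∂y = 0 reduces to
    y'' − 156/x^2 · y = 0  (x > 0).
Its general solution is
    y(x) = A x^13 + B x^(-12),
with A, B fixed by the endpoint conditions.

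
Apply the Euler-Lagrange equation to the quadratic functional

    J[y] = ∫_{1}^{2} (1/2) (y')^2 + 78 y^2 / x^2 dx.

The Lagrangian is L = (1/2) (y')^2 + 78 y^2 / x^2.
Compute ∂L/∂y = 156y/x^2, ∂L/∂y' = y'.
The Euler-Lagrange equation d/dx(∂L/∂y') − ∂L/∂y = 0 reduces to
    y'' − 156/x^2 · y = 0  (x > 0).
Its general solution is
    y(x) = A x^13 + B x^(-12),
with A, B fixed by the endpoint conditions.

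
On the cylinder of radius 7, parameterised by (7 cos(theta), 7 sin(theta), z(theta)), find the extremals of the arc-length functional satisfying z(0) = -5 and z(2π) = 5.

Parameterise the cylinder of radius R = 7 as
    r(θ) = (7 cos θ, 7 sin θ, z(θ)).
The arc-length element is
    ds = sqrt(49 + (dz/dθ)^2) dθ,
so the Lagrangian is L = sqrt(49 + z'^2).
L depends on z' only, not on z or θ, so ∂L/∂z = 0 and
    ∂L/∂z' = z' / sqrt(49 + z'^2).
The Euler-Lagrange equation gives
    d/dθ( z' / sqrt(49 + z'^2) ) = 0,
so z' is constant. Integrating once:
    z(θ) = a θ + b,
a helix on the cylinder (a straight line when the cylinder is unrolled). The constants a, b are determined by the endpoint conditions.
With endpoint conditions z(0) = -5 and z(2π) = 5: from z(0) = b we get b = -5, and a·2π + -5 = 5 gives a = 5/π, so
    z(θ) = (5/π) θ − 5.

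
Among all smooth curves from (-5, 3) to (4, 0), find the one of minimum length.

Arc-length functional: J[y] = ∫ sqrt(1 + (y')^2) dx.
Lagrangian L = sqrt(1 + (y')^2) has no explicit y dependence, so ∂L/∂y = 0 and the Euler-Lagrange equation gives
    d/dx( y' / sqrt(1 + (y')^2) ) = 0  ⇒  y' / sqrt(1 + (y')^2) = const.
Hence y' is constant, so y(x) is affine.
Fitting the endpoints (-5, 3) and (4, 0):
    slope m = (0 − 3) / (4 − (-5)) = -1/3,
    intercept c = 3 − m·(-5) = 4/3.
Extremal: y(x) = (-1/3) x + 4/3.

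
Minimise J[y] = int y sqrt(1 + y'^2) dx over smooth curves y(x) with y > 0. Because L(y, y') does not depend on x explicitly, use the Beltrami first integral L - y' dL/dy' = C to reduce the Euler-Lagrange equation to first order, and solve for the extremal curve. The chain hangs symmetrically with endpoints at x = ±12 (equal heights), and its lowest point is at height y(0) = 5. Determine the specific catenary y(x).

The Lagrangian L(y, y') = y sqrt(1 + y'^2) has no explicit x dependence, so the Beltrami identity applies:
    L − y' ∂L/∂y' = C.
Compute ∂L/∂y' = y · y' / sqrt(1 + y'^2). Then
    L − y' ∂L/∂y'
    = y sqrt(1 + y'^2) − y · y'^2 / sqrt(1 + y'^2)
    = y (1 + y'^2 − y'^2) / sqrt(1 + y'^2)
    = y / sqrt(1 + y'^2) = C.
Squaring gives y^2 = C^2 (1 + y'^2), i.e.
    y'^2 = y^2 / C^2 − 1.
Separating variables,
    dy / sqrt(y^2 − C^2) = dx / C,
and integrating gives arccosh(y / C) = (x − a)/C, so
    y(x) = C cosh((x − a)/C),
the catenary. The constants C and a are fixed by the two endpoint conditions (and, for the hanging-chain problem, the length constraint selects C).
Now fit the given data. The endpoints x = ±12 are symmetric at equal height, so the catenary is even about its minimum: a = 0 and y(x) = C cosh(x/C). The lowest point is y(0) = C cosh(0) = C, and we are told y(0) = 5, so C = 5. Therefore
    y(x) = 5 cosh(x/5),
and at the endpoints
    y(±12) = 5 cosh(12/5).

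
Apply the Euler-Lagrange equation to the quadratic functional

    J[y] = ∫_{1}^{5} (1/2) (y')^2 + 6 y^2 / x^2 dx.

The Lagrangian is L = (1/2) (y')^2 + 6 y^2 / x^2.
Compute ∂L/∂y = 12y/x^2, ∂L/∂y' = y'.
The Euler-Lagrange equation d/dx(∂L/∂y') − ∂L/∂y = 0 reduces to
    y'' − 12/x^2 · y = 0  (x > 0).
Its general solution is
    y(x) = A x^4 + B x^(-3),
with A, B fixed by the endpoint conditions.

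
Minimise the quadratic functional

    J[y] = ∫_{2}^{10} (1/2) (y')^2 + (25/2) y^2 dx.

The Lagrangian is L = (1/2) (y')^2 + (25/2) y^2.
Compute ∂L/∂y = 25y, ∂L/∂y' = y'.
The Euler-Lagrange equation d/dx(∂L/∂y') − ∂L/∂y = 0 reduces to
    y'' − 25 y = 0.
Its general solution is
    y(x) = A e^(5x) + B e^(−5x),
with A, B fixed by the endpoint conditions.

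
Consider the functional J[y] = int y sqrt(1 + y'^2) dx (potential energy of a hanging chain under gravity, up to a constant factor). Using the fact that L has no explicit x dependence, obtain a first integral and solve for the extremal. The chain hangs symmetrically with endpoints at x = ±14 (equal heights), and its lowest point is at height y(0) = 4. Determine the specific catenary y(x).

The Lagrangian L(y, y') = y sqrt(1 + y'^2) has no explicit x dependence, so the Beltrami identity applies:
    L − y' ∂L/∂y' = C.
Compute ∂L/∂y' = y · y' / sqrt(1 + y'^2). Then
    L − y' ∂L/∂y'
    = y sqrt(1 + y'^2) − y · y'^2 / sqrt(1 + y'^2)
    = y (1 + y'^2 − y'^2) / sqrt(1 + y'^2)
    = y / sqrt(1 + y'^2) = C.
Squaring gives y^2 = C^2 (1 + y'^2), i.e.
    y'^2 = y^2 / C^2 − 1.
Separating variables,
    dy / sqrt(y^2 − C^2) = dx / C,
and integrating gives arccosh(y / C) = (x − a)/C, so
    y(x) = C cosh((x − a)/C),
the catenary. The constants C and a are fixed by the two endpoint conditions (and, for the hanging-chain problem, the length constraint selects C).
Now fit the given data. The endpoints x = ±14 are symmetric at equal height, so the catenary is even about its minimum: a = 0 and y(x) = C cosh(x/C). The lowest point is y(0) = C cosh(0) = C, and we are told y(0) = 4, so C = 4. Therefore
    y(x) = 4 cosh(x/4),
and at the endpoints
    y(±14) = 4 cosh(14/4).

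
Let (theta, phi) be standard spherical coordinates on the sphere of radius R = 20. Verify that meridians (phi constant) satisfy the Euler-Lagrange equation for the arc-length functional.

On the sphere of radius R = 20 with spherical coordinates (θ, φ), the induced metric is
    ds^2 = 400(dθ^2 + sin^2(θ) dφ^2).
Using θ as the parameter, the arc-length functional becomes
    J[φ] = ∫ 20 sqrt(1 + sin^2(θ) (dφ/dθ)^2) dθ.
So L = 20 sqrt(1 + sin^2(θ) φ'^2). Compute
    ∂L/∂φ = 0  (L has no explicit φ dependence),
    ∂L/∂φ' = 20 sin^2(θ) φ' / sqrt(1 + sin^2(θ) φ'^2).
For the candidate φ(θ) = c (constant), φ' = 0, so ∂L/∂φ' evaluated along the candidate vanishes, and ∂L/∂φ is identically zero. Hence
    d/dθ(∂L/∂φ') − ∂L/∂φ = 0
is satisfied. Therefore meridians φ = const are extremals of arc length — they are geodesics on the sphere.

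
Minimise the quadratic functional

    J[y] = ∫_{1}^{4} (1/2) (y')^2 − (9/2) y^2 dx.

The Lagrangian is L = (1/2) (y')^2 − (9/2) y^2.
Compute ∂L/∂y = -9y, ∂L/∂y' = y'.
The Euler-Lagrange equation d/dx(∂L/∂y') − ∂L/∂y = 0 reduces to
    y'' + 9 y = 0.
Its general solution is
    y(x) = A sin(3x) + B cos(3x),
with A, B fixed by the endpoint conditions.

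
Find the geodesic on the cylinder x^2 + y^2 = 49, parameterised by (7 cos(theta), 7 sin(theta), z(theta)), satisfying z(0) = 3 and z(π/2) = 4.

Parameterise the cylinder of radius R = 7 as
    r(θ) = (7 cos θ, 7 sin θ, z(θ)).
The arc-length element is
    ds = sqrt(49 + (dz/dθ)^2) dθ,
so the Lagrangian is L = sqrt(49 + z'^2).
L depends on z' only, not on z or θ, so ∂L/∂z = 0 and
    ∂L/∂z' = z' / sqrt(49 + z'^2).
The Euler-Lagrange equation gives
    d/dθ( z' / sqrt(49 + z'^2) ) = 0,
so z' is constant. Integrating once:
    z(θ) = a θ + b,
a helix on the cylinder (a straight line when the cylinder is unrolled). The constants a, b are determined by the endpoint conditions.
With endpoint conditions z(0) = 3 and z(π/2) = 4: from z(0) = b we get b = 3, and a·π/2 + 3 = 4 gives a = 2/π, so
    z(θ) = (2/π) θ + 3.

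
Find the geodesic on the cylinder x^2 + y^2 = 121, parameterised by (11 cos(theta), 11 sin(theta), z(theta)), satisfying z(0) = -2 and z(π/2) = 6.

Parameterise the cylinder of radius R = 11 as
    r(θ) = (11 cos θ, 11 sin θ, z(θ)).
The arc-length element is
    ds = sqrt(121 + (dz/dθ)^2) dθ,
so the Lagrangian is L = sqrt(121 + z'^2).
L depends on z' only, not on z or θ, so ∂L/∂z = 0 and
    ∂L/∂z' = z' / sqrt(121 + z'^2).
The Euler-Lagrange equation gives
    d/dθ( z' / sqrt(121 + z'^2) ) = 0,
so z' is constant. Integrating once:
    z(θ) = a θ + b,
a helix on the cylinder (a straight line when the cylinder is unrolled). The constants a, b are determined by the endpoint conditions.
With endpoint conditions z(0) = -2 and z(π/2) = 6: from z(0) = b we get b = -2, and a·π/2 + -2 = 6 gives a = 16/π, so
    z(θ) = (16/π) θ − 2.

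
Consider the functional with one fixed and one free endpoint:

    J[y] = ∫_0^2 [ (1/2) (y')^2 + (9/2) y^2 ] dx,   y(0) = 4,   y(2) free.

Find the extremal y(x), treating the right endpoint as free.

The Lagrangian L = (1/2) (y')^2 + (9/2) y^2 gives
    ∂L/∂y = 9 y,   ∂L/∂y' = y'.
Euler-Lagrange: y'' − 9 y = 0.
With k = 3, the general solution is
    y(x) = A cosh(3 x) + B sinh(3 x).
Fixed left endpoint y(0) = 4 ⇒ A = 4.
The right endpoint x = 2 is free, so the natural (transversality) condition is ∂L/∂y' |_{x=2} = 0, i.e. y'(2) = 0.
Compute y'(x) = A k sinh(k x) + B k cosh(k x), so
    y'(2) = A k sinh(k·2) + B k cosh(k·2) = 0
    ⇒ B = −A tanh(k·2) = − 4 tanh(3·2).
Therefore the extremal is
    y(x) = 4 cosh(3 x) − 4 tanh(3·2) sinh(3 x).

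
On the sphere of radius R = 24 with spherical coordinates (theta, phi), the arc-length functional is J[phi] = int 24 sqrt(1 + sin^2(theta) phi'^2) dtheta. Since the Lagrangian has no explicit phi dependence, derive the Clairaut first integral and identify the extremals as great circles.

On the sphere of radius R = 24 with spherical coordinates (θ, φ), the induced metric is
    ds^2 = 576(dθ^2 + sin^2(θ) dφ^2).
Parameterise by θ; the arc-length functional is
    J[φ] = ∫ 24 sqrt(1 + sin^2(θ) (dφ/dθ)^2) dθ,
so L = 24 sqrt(1 + sin^2(θ) φ'^2). Compute
    ∂L/∂φ = 0  (L has no explicit φ dependence),
    ∂L/∂φ' = 24 sin^2(θ) φ' / sqrt(1 + sin^2(θ) φ'^2).
Since ∂L/∂φ = 0, the Euler-Lagrange equation
    d/dθ(∂L/∂φ') − ∂L/∂φ = 0
reduces to d/dθ(∂L/∂φ') = 0, i.e. the momentum conjugate to φ is conserved:
    24 sin^2(θ) φ' / sqrt(1 + sin^2(θ) φ'^2) = C.
The overall factor of 24 is constant, so dividing through gives Clairaut's relation sin^2(θ) φ' / sqrt(1 + sin^2(θ) φ'^2) = C' (with C' = C/24). Solving for φ' and integrating gives the great-circle family
    cot(θ) = A cos(φ − φ_0),
i.e. the intersection of the sphere with a plane through the origin. The two constants A and φ_0 (equivalently C and one phase) are fixed by the two endpoint conditions.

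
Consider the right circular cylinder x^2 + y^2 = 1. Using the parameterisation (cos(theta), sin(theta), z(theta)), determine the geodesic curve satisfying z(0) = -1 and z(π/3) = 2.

Parameterise the cylinder of radius R = 1 as
    r(θ) = (cos θ, sin θ, z(θ)).
The arc-length element is
    ds = sqrt(1 + (dz/dθ)^2) dθ,
so the Lagrangian is L = sqrt(1 + z'^2).
L depends on z' only, not on z or θ, so ∂L/∂z = 0 and
    ∂L/∂z' = z' / sqrt(1 + z'^2).
The Euler-Lagrange equation gives
    d/dθ( z' / sqrt(1 + z'^2) ) = 0,
so z' is constant. Integrating once:
    z(θ) = a θ + b,
a helix on the cylinder (a straight line when the cylinder is unrolled). The constants a, b are determined by the endpoint conditions.
With endpoint conditions z(0) = -1 and z(π/3) = 2: from z(0) = b we get b = -1, and a·π/3 + -1 = 2 gives a = 9/π, so
    z(θ) = (9/π) θ − 1.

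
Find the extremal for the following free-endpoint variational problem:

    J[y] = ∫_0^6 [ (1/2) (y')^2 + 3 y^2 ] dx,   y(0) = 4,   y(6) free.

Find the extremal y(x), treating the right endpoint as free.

The Lagrangian L = (1/2) (y')^2 + 3 y^2 gives
    ∂L/∂y = 6 y,   ∂L/∂y' = y'.
Euler-Lagrange: y'' − 6 y = 0.
With k = sqrt(6), the general solution is
    y(x) = A cosh(sqrt(6) x) + B sinh(sqrt(6) x).
Fixed left endpoint y(0) = 4 ⇒ A = 4.
The right endpoint x = 6 is free, so the natural (transversality) condition is ∂L/∂y' |_{x=6} = 0, i.e. y'(6) = 0.
Compute y'(x) = A k sinh(k x) + B k cosh(k x), so
    y'(6) = A k sinh(k·6) + B k cosh(k·6) = 0
    ⇒ B = −A tanh(k·6) = − 4 tanh(sqrt(6)·6).
Therefore the extremal is
    y(x) = 4 cosh(sqrt(6) x) − 4 tanh(sqrt(6)·6) sinh(sqrt(6) x).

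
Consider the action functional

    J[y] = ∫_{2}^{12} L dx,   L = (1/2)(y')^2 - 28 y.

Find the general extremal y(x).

The Lagrangian is L = (1/2)(y')^2 - 28 y.
∂L/∂y = -28.
∂L/∂y' = y'.
The Euler-Lagrange equation d/dx(∂L/∂y') − ∂L/∂y = 0 becomes:
    y'' + 28 = 0
General solution: y(x) = -14 x^2 + A x + B, where A and B are arbitrary constants fixed by the endpoint conditions.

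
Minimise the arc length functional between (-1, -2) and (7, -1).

Arc-length functional: J[y] = ∫ sqrt(1 + (y')^2) dx.
Lagrangian L = sqrt(1 + (y')^2) has no explicit y dependence, so ∂L/∂y = 0 and the Euler-Lagrange equation gives
    d/dx( y' / sqrt(1 + (y')^2) ) = 0  ⇒  y' / sqrt(1 + (y')^2) = const.
Hence y' is constant, so y(x) is affine.
Fitting the endpoints (-1, -2) and (7, -1):
    slope m = ((-1) − (-2)) / (7 − (-1)) = 1/8,
    intercept c = (-2) − m·(-1) = -15/8.
Extremal: y(x) = (1/8) x - 15/8.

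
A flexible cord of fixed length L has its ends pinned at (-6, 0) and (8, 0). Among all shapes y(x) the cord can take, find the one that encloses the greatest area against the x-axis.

Set up the augmented Lagrangian using a multiplier λ for the length constraint:
    F(y, y') = y − λ sqrt(1 + y'^2).
F has no explicit x dependence, so the Beltrami identity yields a first integral
    F − y' ∂F/∂y' = C.
Compute ∂F/∂y' = −λ y' / sqrt(1 + y'^2). Then
    y − λ sqrt(1 + y'^2) + λ y'^2 / sqrt(1 + y'^2) = C
    ⇒  y − λ / sqrt(1 + y'^2) = C.
Solving for y' and integrating gives
    (x − a)^2 + (y − b)^2 = λ^2,
a circular arc of radius λ. The constants a, b are determined by the endpoint conditions y(-6) = y(8) = 0, and λ is fixed implicitly by the length constraint
    ∫_{-6}^{8} sqrt(1 + y'^2) dx = L.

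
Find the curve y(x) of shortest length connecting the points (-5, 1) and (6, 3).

Arc-length functional: J[y] = ∫ sqrt(1 + (y')^2) dx.
Lagrangian L = sqrt(1 + (y')^2) has no explicit y dependence, so ∂L/∂y = 0 and the Euler-Lagrange equation gives
    d/dx( y' / sqrt(1 + (y')^2) ) = 0  ⇒  y' / sqrt(1 + (y')^2) = const.
Hence y' is constant, so y(x) is affine.
Fitting the endpoints (-5, 1) and (6, 3):
    slope m = (3 − 1) / (6 − (-5)) = 2/11,
    intercept c = 1 − m·(-5) = 21/11.
Extremal: y(x) = (2/11) x + 21/11.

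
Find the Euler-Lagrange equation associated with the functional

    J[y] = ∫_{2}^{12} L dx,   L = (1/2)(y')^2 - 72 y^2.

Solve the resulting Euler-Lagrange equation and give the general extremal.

The Lagrangian is L = (1/2)(y')^2 - 72 y^2.
∂L/∂y = -144y.
∂L/∂y' = y'.
The Euler-Lagrange equation d/dx(∂L/∂y') − ∂L/∂y = 0 becomes:
    y'' + 144 y = 0
General solution: y(x) = A sin(12x) + B cos(12x), where A and B are arbitrary constants fixed by the endpoint conditions.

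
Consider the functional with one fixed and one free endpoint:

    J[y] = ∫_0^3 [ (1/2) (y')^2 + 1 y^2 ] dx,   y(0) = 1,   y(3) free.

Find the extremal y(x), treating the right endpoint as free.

The Lagrangian L = (1/2) (y')^2 + 1 y^2 gives
    ∂L/∂y = 2 y,   ∂L/∂y' = y'.
Euler-Lagrange: y'' − 2 y = 0.
With k = sqrt(2), the general solution is
    y(x) = A cosh(sqrt(2) x) + B sinh(sqrt(2) x).
Fixed left endpoint y(0) = 1 ⇒ A = 1.
The right endpoint x = 3 is free, so the natural (transversality) condition is ∂L/∂y' |_{x=3} = 0, i.e. y'(3) = 0.
Compute y'(x) = A k sinh(k x) + B k cosh(k x), so
    y'(3) = A k sinh(k·3) + B k cosh(k·3) = 0
    ⇒ B = −A tanh(k·3) = − tanh(sqrt(2)·3).
Therefore the extremal is
    y(x) = cosh(sqrt(2) x) − tanh(sqrt(2)·3) sinh(sqrt(2) x).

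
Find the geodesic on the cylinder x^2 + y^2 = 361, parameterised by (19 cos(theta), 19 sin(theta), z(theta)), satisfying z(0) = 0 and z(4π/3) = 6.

Parameterise the cylinder of radius R = 19 as
    r(θ) = (19 cos θ, 19 sin θ, z(θ)).
The arc-length element is
    ds = sqrt(361 + (dz/dθ)^2) dθ,
so the Lagrangian is L = sqrt(361 + z'^2).
L depends on z' only, not on z or θ, so ∂L/∂z = 0 and
    ∂L/∂z' = z' / sqrt(361 + z'^2).
The Euler-Lagrange equation gives
    d/dθ( z' / sqrt(361 + z'^2) ) = 0,
so z' is constant. Integrating once:
    z(θ) = a θ + b,
a helix on the cylinder (a straight line when the cylinder is unrolled). The constants a, b are determined by the endpoint conditions.
With endpoint conditions z(0) = 0 and z(4π/3) = 6: from z(0) = b we get b = 0, and a·4π/3 + 0 = 6 gives a = 9/(2π), so
    z(θ) = (9/(2π)) θ.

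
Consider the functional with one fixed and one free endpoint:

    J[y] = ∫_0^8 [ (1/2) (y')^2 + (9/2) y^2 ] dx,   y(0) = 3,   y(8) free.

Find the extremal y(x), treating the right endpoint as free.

The Lagrangian L = (1/2) (y')^2 + (9/2) y^2 gives
    ∂L/∂y = 9 y,   ∂L/∂y' = y'.
Euler-Lagrange: y'' − 9 y = 0.
With k = 3, the general solution is
    y(x) = A cosh(3 x) + B sinh(3 x).
Fixed left endpoint y(0) = 3 ⇒ A = 3.
The right endpoint x = 8 is free, so the natural (transversality) condition is ∂L/∂y' |_{x=8} = 0, i.e. y'(8) = 0.
Compute y'(x) = A k sinh(k x) + B k cosh(k x), so
    y'(8) = A k sinh(k·8) + B k cosh(k·8) = 0
    ⇒ B = −A tanh(k·8) = − 3 tanh(3·8).
Therefore the extremal is
    y(x) = 3 cosh(3 x) − 3 tanh(3·8) sinh(3 x).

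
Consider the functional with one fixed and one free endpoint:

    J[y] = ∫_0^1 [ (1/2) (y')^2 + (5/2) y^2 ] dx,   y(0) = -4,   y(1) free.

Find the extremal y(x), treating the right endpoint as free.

The Lagrangian L = (1/2) (y')^2 + (5/2) y^2 gives
    ∂L/∂y = 5 y,   ∂L/∂y' = y'.
Euler-Lagrange: y'' − 5 y = 0.
With k = sqrt(5), the general solution is
    y(x) = A cosh(sqrt(5) x) + B sinh(sqrt(5) x).
Fixed left endpoint y(0) = -4 ⇒ A = -4.
The right endpoint x = 1 is free, so the natural (transversality) condition is ∂L/∂y' |_{x=1} = 0, i.e. y'(1) = 0.
Compute y'(x) = A k sinh(k x) + B k cosh(k x), so
    y'(1) = A k sinh(k·1) + B k cosh(k·1) = 0
    ⇒ B = −A tanh(k·1) = 4 tanh(sqrt(5)·1).
Therefore the extremal is
    y(x) = −4 cosh(sqrt(5) x) + 4 tanh(sqrt(5)·1) sinh(sqrt(5) x).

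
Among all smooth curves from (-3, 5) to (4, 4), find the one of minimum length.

Arc-length functional: J[y] = ∫ sqrt(1 + (y')^2) dx.
Lagrangian L = sqrt(1 + (y')^2) has no explicit y dependence, so ∂L/∂y = 0 and the Euler-Lagrange equation gives
    d/dx( y' / sqrt(1 + (y')^2) ) = 0  ⇒  y' / sqrt(1 + (y')^2) = const.
Hence y' is constant, so y(x) is affine.
Fitting the endpoints (-3, 5) and (4, 4):
    slope m = (4 − 5) / (4 − (-3)) = -1/7,
    intercept c = 5 − m·(-3) = 32/7.
Extremal: y(x) = (-1/7) x + 32/7.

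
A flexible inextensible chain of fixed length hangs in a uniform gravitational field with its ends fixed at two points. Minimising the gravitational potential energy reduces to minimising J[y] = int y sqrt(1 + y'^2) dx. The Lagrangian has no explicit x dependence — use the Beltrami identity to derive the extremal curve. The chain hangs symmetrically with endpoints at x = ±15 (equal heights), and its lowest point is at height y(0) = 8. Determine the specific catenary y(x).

The Lagrangian L(y, y') = y sqrt(1 + y'^2) has no explicit x dependence, so the Beltrami identity applies:
    L − y' ∂L/∂y' = C.
Compute ∂L/∂y' = y · y' / sqrt(1 + y'^2). Then
    L − y' ∂L/∂y'
    = y sqrt(1 + y'^2) − y · y'^2 / sqrt(1 + y'^2)
    = y (1 + y'^2 − y'^2) / sqrt(1 + y'^2)
    = y / sqrt(1 + y'^2) = C.
Squaring gives y^2 = C^2 (1 + y'^2), i.e.
    y'^2 = y^2 / C^2 − 1.
Separating variables,
    dy / sqrt(y^2 − C^2) = dx / C,
and integrating gives arccosh(y / C) = (x − a)/C, so
    y(x) = C cosh((x − a)/C),
the catenary. The constants C and a are fixed by the two endpoint conditions (and, for the hanging-chain problem, the length constraint selects C).
Now fit the given data. The endpoints x = ±15 are symmetric at equal height, so the catenary is even about its minimum: a = 0 and y(x) = C cosh(x/C). The lowest point is y(0) = C cosh(0) = C, and we are told y(0) = 8, so C = 8. Therefore
    y(x) = 8 cosh(x/8),
and at the endpoints
    y(±15) = 8 cosh(15/8).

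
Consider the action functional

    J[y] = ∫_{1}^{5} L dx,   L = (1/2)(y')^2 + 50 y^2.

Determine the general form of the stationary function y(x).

The Lagrangian is L = (1/2)(y')^2 + 50 y^2.
∂L/∂y = 100y.
∂L/∂y' = y'.
The Euler-Lagrange equation d/dx(∂L/∂y') − ∂L/∂y = 0 becomes:
    y'' - 100 y = 0
General solution: y(x) = A e^(10x) + B e^(-10x), where A and B are arbitrary constants fixed by the endpoint conditions.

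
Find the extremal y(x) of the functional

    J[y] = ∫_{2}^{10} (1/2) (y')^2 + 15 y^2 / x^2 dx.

The Lagrangian is L = (1/2) (y')^2 + 15 y^2 / x^2.
Compute ∂L/∂y = 30y/x^2, ∂L/∂y' = y'.
The Euler-Lagrange equation d/dx(∂L/∂y') − ∂L/∂y = 0 reduces to
    y'' − 30/x^2 · y = 0  (x > 0).
Its general solution is
    y(x) = A x^6 + B x^(-5),
with A, B fixed by the endpoint conditions.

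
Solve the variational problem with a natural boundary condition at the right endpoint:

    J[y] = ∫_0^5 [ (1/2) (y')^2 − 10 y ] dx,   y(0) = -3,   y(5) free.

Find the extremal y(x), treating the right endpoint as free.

The Lagrangian L = (1/2) (y')^2 − 10 y gives
    ∂L/∂y = −10,   ∂L/∂y' = y'.
Euler-Lagrange: d/dx(y') − (−10) = 0, i.e. y'' + 10 = 0, so
    y(x) = −(10/2) x^2 + C1 x + C2.
Fixed left endpoint y(0) = -3 ⇒ C2 = -3.
The right endpoint x = 5 is free, so the natural (transversality) condition is ∂L/∂y' |_{x=5} = 0, i.e. y'(5) = 0.
Compute y'(x) = −10 x + C1, so y'(5) = −50 + C1 = 0 ⇒ C1 = 50.
Therefore the extremal is
    y(x) = −5 x^2 + 50 x − 3.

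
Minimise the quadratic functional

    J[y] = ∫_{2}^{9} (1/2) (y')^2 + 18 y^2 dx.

The Lagrangian is L = (1/2) (y')^2 + 18 y^2.
Compute ∂L/∂y = 36y, ∂L/∂y' = y'.
The Euler-Lagrange equation d/dx(∂L/∂y') − ∂L/∂y = 0 reduces to
    y'' − 36 y = 0.
Its general solution is
    y(x) = A e^(6x) + B e^(−6x),
with A, B fixed by the endpoint conditions.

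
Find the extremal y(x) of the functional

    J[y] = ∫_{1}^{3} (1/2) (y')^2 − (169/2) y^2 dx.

The Lagrangian is L = (1/2) (y')^2 − (169/2) y^2.
Compute ∂L/∂y = -169y, ∂L/∂y' = y'.
The Euler-Lagrange equation d/dx(∂L/∂y') − ∂L/∂y = 0 reduces to
    y'' + 169 y = 0.
Its general solution is
    y(x) = A sin(13x) + B cos(13x),
with A, B fixed by the endpoint conditions.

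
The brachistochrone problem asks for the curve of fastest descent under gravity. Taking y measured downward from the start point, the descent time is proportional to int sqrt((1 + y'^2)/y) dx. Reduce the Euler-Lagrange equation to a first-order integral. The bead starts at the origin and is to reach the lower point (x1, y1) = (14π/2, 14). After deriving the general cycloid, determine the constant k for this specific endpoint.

The Lagrangian L = sqrt((1 + y'^2) / y) has no explicit x dependence, so the Beltrami identity applies:
    L − y' ∂L/∂y' = C.
Compute ∂L/∂y' = y' / sqrt(y (1 + y'^2)).
Substitute:
    sqrt((1 + y'^2)/y) − y'·y' / sqrt(y (1 + y'^2))
    = (1 + y'^2) / sqrt(y (1 + y'^2)) − y'^2 / sqrt(y (1 + y'^2))
    = 1 / sqrt(y (1 + y'^2)) = C.
Squaring and rearranging gives the first integral
    y (1 + y'^2) = 1/C^2 =: k   (constant).
Solving this first-order ODE by the substitution
    y = (k/2)(1 − cos θ)
yields the cycloid parameterisation
    x(θ) = (k/2)(θ − sin θ),   y(θ) = (k/2)(1 − cos θ).
The constant k is fixed by the endpoint condition.
Now fit the given lower endpoint (x1, y1) = (14π/2, 14). At the bottom of the first arch (θ = π), the parametric equations give
    y(π) = (k/2)(1 − cos π) = k,
    x(π) = (k/2)(π − sin π) = kπ/2.
Matching y(π) = 14 gives k = 14, consistent with x(π) = 14π/2. Therefore the specific cycloid is
    x(θ) = (14/2)(θ − sin θ),   y(θ) = (14/2)(1 − cos θ).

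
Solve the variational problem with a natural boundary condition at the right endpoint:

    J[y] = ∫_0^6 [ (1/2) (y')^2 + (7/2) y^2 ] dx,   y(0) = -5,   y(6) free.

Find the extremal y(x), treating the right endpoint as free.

The Lagrangian L = (1/2) (y')^2 + (7/2) y^2 gives
    ∂L/∂y = 7 y,   ∂L/∂y' = y'.
Euler-Lagrange: y'' − 7 y = 0.
With k = sqrt(7), the general solution is
    y(x) = A cosh(sqrt(7) x) + B sinh(sqrt(7) x).
Fixed left endpoint y(0) = -5 ⇒ A = -5.
The right endpoint x = 6 is free, so the natural (transversality) condition is ∂L/∂y' |_{x=6} = 0, i.e. y'(6) = 0.
Compute y'(x) = A k sinh(k x) + B k cosh(k x), so
    y'(6) = A k sinh(k·6) + B k cosh(k·6) = 0
    ⇒ B = −A tanh(k·6) = 5 tanh(sqrt(7)·6).
Therefore the extremal is
    y(x) = −5 cosh(sqrt(7) x) + 5 tanh(sqrt(7)·6) sinh(sqrt(7) x).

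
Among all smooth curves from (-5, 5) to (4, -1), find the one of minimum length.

Arc-length functional: J[y] = ∫ sqrt(1 + (y')^2) dx.
Lagrangian L = sqrt(1 + (y')^2) has no explicit y dependence, so ∂L/∂y = 0 and the Euler-Lagrange equation gives
    d/dx( y' / sqrt(1 + (y')^2) ) = 0  ⇒  y' / sqrt(1 + (y')^2) = const.
Hence y' is constant, so y(x) is affine.
Fitting the endpoints (-5, 5) and (4, -1):
    slope m = ((-1) − 5) / (4 − (-5)) = -2/3,
    intercept c = 5 − m·(-5) = 5/3.
Extremal: y(x) = (-2/3) x + 5/3.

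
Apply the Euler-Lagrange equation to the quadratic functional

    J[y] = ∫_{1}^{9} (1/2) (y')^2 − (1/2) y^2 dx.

The Lagrangian is L = (1/2) (y')^2 − (1/2) y^2.
Compute ∂L/∂y = -y, ∂L/∂y' = y'.
The Euler-Lagrange equation d/dx(∂L/∂y') − ∂L/∂y = 0 reduces to
    y'' + y = 0.
Its general solution is
    y(x) = A sin(x) + B cos(x),
with A, B fixed by the endpoint conditions.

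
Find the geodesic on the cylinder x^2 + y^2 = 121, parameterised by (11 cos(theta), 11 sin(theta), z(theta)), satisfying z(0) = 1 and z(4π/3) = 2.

Parameterise the cylinder of radius R = 11 as
    r(θ) = (11 cos θ, 11 sin θ, z(θ)).
The arc-length element is
    ds = sqrt(121 + (dz/dθ)^2) dθ,
so the Lagrangian is L = sqrt(121 + z'^2).
L depends on z' only, not on z or θ, so ∂L/∂z = 0 and
    ∂L/∂z' = z' / sqrt(121 + z'^2).
The Euler-Lagrange equation gives
    d/dθ( z' / sqrt(121 + z'^2) ) = 0,
so z' is constant. Integrating once:
    z(θ) = a θ + b,
a helix on the cylinder (a straight line when the cylinder is unrolled). The constants a, b are determined by the endpoint conditions.
With endpoint conditions z(0) = 1 and z(4π/3) = 2: from z(0) = b we get b = 1, and a·4π/3 + 1 = 2 gives a = 3/(4π), so
    z(θ) = (3/(4π)) θ + 1.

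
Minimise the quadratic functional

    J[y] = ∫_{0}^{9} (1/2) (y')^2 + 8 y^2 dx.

The Lagrangian is L = (1/2) (y')^2 + 8 y^2.
Compute ∂L/∂y = 16y, ∂L/∂y' = y'.
The Euler-Lagrange equation d/dx(∂L/∂y') − ∂L/∂y = 0 reduces to
    y'' − 16 y = 0.
Its general solution is
    y(x) = A e^(4x) + B e^(−4x),
with A, B fixed by the endpoint conditions.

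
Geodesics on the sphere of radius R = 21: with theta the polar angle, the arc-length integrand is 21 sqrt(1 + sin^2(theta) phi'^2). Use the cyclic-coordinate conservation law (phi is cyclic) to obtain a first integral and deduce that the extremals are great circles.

On the sphere of radius R = 21 with spherical coordinates (θ, φ), the induced metric is
    ds^2 = 441(dθ^2 + sin^2(θ) dφ^2).
Parameterise by θ; the arc-length functional is
    J[φ] = ∫ 21 sqrt(1 + sin^2(θ) (dφ/dθ)^2) dθ,
so L = 21 sqrt(1 + sin^2(θ) φ'^2). Compute
    ∂L/∂φ = 0  (L has no explicit φ dependence),
    ∂L/∂φ' = 21 sin^2(θ) φ' / sqrt(1 + sin^2(θ) φ'^2).
Since ∂L/∂φ = 0, the Euler-Lagrange equation
    d/dθ(∂L/∂φ') − ∂L/∂φ = 0
reduces to d/dθ(∂L/∂φ') = 0, i.e. the momentum conjugate to φ is conserved:
    21 sin^2(θ) φ' / sqrt(1 + sin^2(θ) φ'^2) = C.
The overall factor of 21 is constant, so dividing through gives Clairaut's relation sin^2(θ) φ' / sqrt(1 + sin^2(θ) φ'^2) = C' (with C' = C/21). Solving for φ' and integrating gives the great-circle family
    cot(θ) = A cos(φ − φ_0),
i.e. the intersection of the sphere with a plane through the origin. The two constants A and φ_0 (equivalently C and one phase) are fixed by the two endpoint conditions.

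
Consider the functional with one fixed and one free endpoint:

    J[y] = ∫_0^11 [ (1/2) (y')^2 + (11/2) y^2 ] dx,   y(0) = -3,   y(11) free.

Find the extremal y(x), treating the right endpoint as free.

The Lagrangian L = (1/2) (y')^2 + (11/2) y^2 gives
    ∂L/∂y = 11 y,   ∂L/∂y' = y'.
Euler-Lagrange: y'' − 11 y = 0.
With k = sqrt(11), the general solution is
    y(x) = A cosh(sqrt(11) x) + B sinh(sqrt(11) x).
Fixed left endpoint y(0) = -3 ⇒ A = -3.
The right endpoint x = 11 is free, so the natural (transversality) condition is ∂L/∂y' |_{x=11} = 0, i.e. y'(11) = 0.
Compute y'(x) = A k sinh(k x) + B k cosh(k x), so
    y'(11) = A k sinh(k·11) + B k cosh(k·11) = 0
    ⇒ B = −A tanh(k·11) = 3 tanh(sqrt(11)·11).
Therefore the extremal is
    y(x) = −3 cosh(sqrt(11) x) + 3 tanh(sqrt(11)·11) sinh(sqrt(11) x).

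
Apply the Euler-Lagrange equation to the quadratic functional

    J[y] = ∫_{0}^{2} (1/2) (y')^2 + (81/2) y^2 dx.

The Lagrangian is L = (1/2) (y')^2 + (81/2) y^2.
Compute ∂L/∂y = 81y, ∂L/∂y' = y'.
The Euler-Lagrange equation d/dx(∂L/∂y') − ∂L/∂y = 0 reduces to
    y'' − 81 y = 0.
Its general solution is
    y(x) = A e^(9x) + B e^(−9x),
with A, B fixed by the endpoint conditions.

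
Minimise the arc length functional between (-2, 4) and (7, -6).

Arc-length functional: J[y] = ∫ sqrt(1 + (y')^2) dx.
Lagrangian L = sqrt(1 + (y')^2) has no explicit y dependence, so ∂L/∂y = 0 and the Euler-Lagrange equation gives
    d/dx( y' / sqrt(1 + (y')^2) ) = 0  ⇒  y' / sqrt(1 + (y')^2) = const.
Hence y' is constant, so y(x) is affine.
Fitting the endpoints (-2, 4) and (7, -6):
    slope m = ((-6) − 4) / (7 − (-2)) = -10/9,
    intercept c = 4 − m·(-2) = 16/9.
Extremal: y(x) = (-10/9) x + 16/9.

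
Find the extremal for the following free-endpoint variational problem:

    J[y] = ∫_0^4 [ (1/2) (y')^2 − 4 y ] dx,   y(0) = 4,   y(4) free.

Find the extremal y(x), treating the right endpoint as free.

The Lagrangian L = (1/2) (y')^2 − 4 y gives
    ∂L/∂y = −4,   ∂L/∂y' = y'.
Euler-Lagrange: d/dx(y') − (−4) = 0, i.e. y'' + 4 = 0, so
    y(x) = −(4/2) x^2 + C1 x + C2.
Fixed left endpoint y(0) = 4 ⇒ C2 = 4.
The right endpoint x = 4 is free, so the natural (transversality) condition is ∂L/∂y' |_{x=4} = 0, i.e. y'(4) = 0.
Compute y'(x) = −4 x + C1, so y'(4) = −16 + C1 = 0 ⇒ C1 = 16.
Therefore the extremal is
    y(x) = −2 x^2 + 16 x + 4.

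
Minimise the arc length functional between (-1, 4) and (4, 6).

Arc-length functional: J[y] = ∫ sqrt(1 + (y')^2) dx.
Lagrangian L = sqrt(1 + (y')^2) has no explicit y dependence, so ∂L/∂y = 0 and the Euler-Lagrange equation gives
    d/dx( y' / sqrt(1 + (y')^2) ) = 0  ⇒  y' / sqrt(1 + (y')^2) = const.
Hence y' is constant, so y(x) is affine.
Fitting the endpoints (-1, 4) and (4, 6):
    slope m = (6 − 4) / (4 − (-1)) = 2/5,
    intercept c = 4 − m·(-1) = 22/5.
Extremal: y(x) = (2/5) x + 22/5.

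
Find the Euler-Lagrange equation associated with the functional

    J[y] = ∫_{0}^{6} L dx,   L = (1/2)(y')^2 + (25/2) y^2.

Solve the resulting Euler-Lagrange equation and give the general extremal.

The Lagrangian is L = (1/2)(y')^2 + (25/2) y^2.
∂L/∂y = 25y.
∂L/∂y' = y'.
The Euler-Lagrange equation d/dx(∂L/∂y') − ∂L/∂y = 0 becomes:
    y'' - 25 y = 0
General solution: y(x) = A e^(5x) + B e^(-5x), where A and B are arbitrary constants fixed by the endpoint conditions.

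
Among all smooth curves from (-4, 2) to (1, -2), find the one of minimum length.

Arc-length functional: J[y] = ∫ sqrt(1 + (y')^2) dx.
Lagrangian L = sqrt(1 + (y')^2) has no explicit y dependence, so ∂L/∂y = 0 and the Euler-Lagrange equation gives
    d/dx( y' / sqrt(1 + (y')^2) ) = 0  ⇒  y' / sqrt(1 + (y')^2) = const.
Hence y' is constant, so y(x) is affine.
Fitting the endpoints (-4, 2) and (1, -2):
    slope m = ((-2) − 2) / (1 − (-4)) = -4/5,
    intercept c = 2 − m·(-4) = -6/5.
Extremal: y(x) = (-4/5) x - 6/5.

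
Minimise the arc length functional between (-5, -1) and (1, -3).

Arc-length functional: J[y] = ∫ sqrt(1 + (y')^2) dx.
Lagrangian L = sqrt(1 + (y')^2) has no explicit y dependence, so ∂L/∂y = 0 and the Euler-Lagrange equation gives
    d/dx( y' / sqrt(1 + (y')^2) ) = 0  ⇒  y' / sqrt(1 + (y')^2) = const.
Hence y' is constant, so y(x) is affine.
Fitting the endpoints (-5, -1) and (1, -3):
    slope m = ((-3) − (-1)) / (1 − (-5)) = -1/3,
    intercept c = (-1) − m·(-5) = -8/3.
Extremal: y(x) = (-1/3) x - 8/3.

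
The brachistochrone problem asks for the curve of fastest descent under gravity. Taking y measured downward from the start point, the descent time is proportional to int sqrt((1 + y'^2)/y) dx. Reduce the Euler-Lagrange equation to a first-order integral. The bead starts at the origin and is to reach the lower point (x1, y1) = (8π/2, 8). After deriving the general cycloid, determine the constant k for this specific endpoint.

The Lagrangian L = sqrt((1 + y'^2) / y) has no explicit x dependence, so the Beltrami identity applies:
    L − y' ∂L/∂y' = C.
Compute ∂L/∂y' = y' / sqrt(y (1 + y'^2)).
Substitute:
    sqrt((1 + y'^2)/y) − y'·y' / sqrt(y (1 + y'^2))
    = (1 + y'^2) / sqrt(y (1 + y'^2)) − y'^2 / sqrt(y (1 + y'^2))
    = 1 / sqrt(y (1 + y'^2)) = C.
Squaring and rearranging gives the first integral
    y (1 + y'^2) = 1/C^2 =: k   (constant).
Solving this first-order ODE by the substitution
    y = (k/2)(1 − cos θ)
yields the cycloid parameterisation
    x(θ) = (k/2)(θ − sin θ),   y(θ) = (k/2)(1 − cos θ).
The constant k is fixed by the endpoint condition.
Now fit the given lower endpoint (x1, y1) = (8π/2, 8). At the bottom of the first arch (θ = π), the parametric equations give
    y(π) = (k/2)(1 − cos π) = k,
    x(π) = (k/2)(π − sin π) = kπ/2.
Matching y(π) = 8 gives k = 8, consistent with x(π) = 8π/2. Therefore the specific cycloid is
    x(θ) = (8/2)(θ − sin θ),   y(θ) = (8/2)(1 − cos θ).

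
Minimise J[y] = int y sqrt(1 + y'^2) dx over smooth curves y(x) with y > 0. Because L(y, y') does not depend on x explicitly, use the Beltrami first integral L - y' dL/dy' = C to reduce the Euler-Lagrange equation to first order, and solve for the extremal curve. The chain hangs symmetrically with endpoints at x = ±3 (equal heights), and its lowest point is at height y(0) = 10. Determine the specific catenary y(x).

The Lagrangian L(y, y') = y sqrt(1 + y'^2) has no explicit x dependence, so the Beltrami identity applies:
    L − y' ∂L/∂y' = C.
Compute ∂L/∂y' = y · y' / sqrt(1 + y'^2). Then
    L − y' ∂L/∂y'
    = y sqrt(1 + y'^2) − y · y'^2 / sqrt(1 + y'^2)
    = y (1 + y'^2 − y'^2) / sqrt(1 + y'^2)
    = y / sqrt(1 + y'^2) = C.
Squaring gives y^2 = C^2 (1 + y'^2), i.e.
    y'^2 = y^2 / C^2 − 1.
Separating variables,
    dy / sqrt(y^2 − C^2) = dx / C,
and integrating gives arccosh(y / C) = (x − a)/C, so
    y(x) = C cosh((x − a)/C),
the catenary. The constants C and a are fixed by the two endpoint conditions (and, for the hanging-chain problem, the length constraint selects C).
Now fit the given data. The endpoints x = ±3 are symmetric at equal height, so the catenary is even about its minimum: a = 0 and y(x) = C cosh(x/C). The lowest point is y(0) = C cosh(0) = C, and we are told y(0) = 10, so C = 10. Therefore
    y(x) = 10 cosh(x/10),
and at the endpoints
    y(±3) = 10 cosh(3/10).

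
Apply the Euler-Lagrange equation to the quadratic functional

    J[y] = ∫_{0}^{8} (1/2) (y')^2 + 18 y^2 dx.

The Lagrangian is L = (1/2) (y')^2 + 18 y^2.
Compute ∂L/∂y = 36y, ∂L/∂y' = y'.
The Euler-Lagrange equation d/dx(∂L/∂y') − ∂L/∂y = 0 reduces to
    y'' − 36 y = 0.
Its general solution is
    y(x) = A e^(6x) + B e^(−6x),
with A, B fixed by the endpoint conditions.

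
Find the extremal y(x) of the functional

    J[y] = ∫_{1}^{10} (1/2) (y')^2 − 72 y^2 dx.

The Lagrangian is L = (1/2) (y')^2 − 72 y^2.
Compute ∂L/∂y = -144y, ∂L/∂y' = y'.
The Euler-Lagrange equation d/dx(∂L/∂y') − ∂L/∂y = 0 reduces to
    y'' + 144 y = 0.
Its general solution is
    y(x) = A sin(12x) + B cos(12x),
with A, B fixed by the endpoint conditions.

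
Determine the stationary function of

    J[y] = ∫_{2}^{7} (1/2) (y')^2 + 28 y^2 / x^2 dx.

The Lagrangian is L = (1/2) (y')^2 + 28 y^2 / x^2.
Compute ∂L/∂y = 56y/x^2, ∂L/∂y' = y'.
The Euler-Lagrange equation d/dx(∂L/∂y') − ∂L/∂y = 0 reduces to
    y'' − 56/x^2 · y = 0  (x > 0).
Its general solution is
    y(x) = A x^8 + B x^(-7),
with A, B fixed by the endpoint conditions.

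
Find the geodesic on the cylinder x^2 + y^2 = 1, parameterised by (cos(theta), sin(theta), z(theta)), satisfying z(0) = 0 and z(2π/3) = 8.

Parameterise the cylinder of radius R = 1 as
    r(θ) = (cos θ, sin θ, z(θ)).
The arc-length element is
    ds = sqrt(1 + (dz/dθ)^2) dθ,
so the Lagrangian is L = sqrt(1 + z'^2).
L depends on z' only, not on z or θ, so ∂L/∂z = 0 and
    ∂L/∂z' = z' / sqrt(1 + z'^2).
The Euler-Lagrange equation gives
    d/dθ( z' / sqrt(1 + z'^2) ) = 0,
so z' is constant. Integrating once:
    z(θ) = a θ + b,
a helix on the cylinder (a straight line when the cylinder is unrolled). The constants a, b are determined by the endpoint conditions.
With endpoint conditions z(0) = 0 and z(2π/3) = 8: from z(0) = b we get b = 0, and a·2π/3 + 0 = 8 gives a = 12/π, so
    z(θ) = (12/π) θ.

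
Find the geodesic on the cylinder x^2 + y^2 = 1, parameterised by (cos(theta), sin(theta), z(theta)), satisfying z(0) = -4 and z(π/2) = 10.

Parameterise the cylinder of radius R = 1 as
    r(θ) = (cos θ, sin θ, z(θ)).
The arc-length element is
    ds = sqrt(1 + (dz/dθ)^2) dθ,
so the Lagrangian is L = sqrt(1 + z'^2).
L depends on z' only, not on z or θ, so ∂L/∂z = 0 and
    ∂L/∂z' = z' / sqrt(1 + z'^2).
The Euler-Lagrange equation gives
    d/dθ( z' / sqrt(1 + z'^2) ) = 0,
so z' is constant. Integrating once:
    z(θ) = a θ + b,
a helix on the cylinder (a straight line when the cylinder is unrolled). The constants a, b are determined by the endpoint conditions.
With endpoint conditions z(0) = -4 and z(π/2) = 10: from z(0) = b we get b = -4, and a·π/2 + -4 = 10 gives a = 28/π, so
    z(θ) = (28/π) θ − 4.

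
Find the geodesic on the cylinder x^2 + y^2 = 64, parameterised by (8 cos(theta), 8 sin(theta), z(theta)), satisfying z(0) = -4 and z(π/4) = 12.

Parameterise the cylinder of radius R = 8 as
    r(θ) = (8 cos θ, 8 sin θ, z(θ)).
The arc-length element is
    ds = sqrt(64 + (dz/dθ)^2) dθ,
so the Lagrangian is L = sqrt(64 + z'^2).
L depends on z' only, not on z or θ, so ∂L/∂z = 0 and
    ∂L/∂z' = z' / sqrt(64 + z'^2).
The Euler-Lagrange equation gives
    d/dθ( z' / sqrt(64 + z'^2) ) = 0,
so z' is constant. Integrating once:
    z(θ) = a θ + b,
a helix on the cylinder (a straight line when the cylinder is unrolled). The constants a, b are determined by the endpoint conditions.
With endpoint conditions z(0) = -4 and z(π/4) = 12: from z(0) = b we get b = -4, and a·π/4 + -4 = 12 gives a = 64/π, so
    z(θ) = (64/π) θ − 4.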